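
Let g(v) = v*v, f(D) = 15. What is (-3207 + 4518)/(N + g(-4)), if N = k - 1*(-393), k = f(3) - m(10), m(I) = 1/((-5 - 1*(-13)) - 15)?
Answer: 9177/2969 ≈ 3.0909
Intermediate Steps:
g(v) = v**2
m(I) = -1/7 (m(I) = 1/((-5 + 13) - 15) = 1/(8 - 15) = 1/(-7) = -1/7)
k = 106/7 (k = 15 - 1*(-1/7) = 15 + 1/7 = 106/7 ≈ 15.143)
N = 2857/7 (N = 106/7 - 1*(-393) = 106/7 + 393 = 2857/7 ≈ 408.14)
(-3207 + 4518)/(N + g(-4)) = (-3207 + 4518)/(2857/7 + (-4)**2) = 1311/(2857/7 + 16) = 1311/(2969/7) = 1311*(7/2969) = 9177/2969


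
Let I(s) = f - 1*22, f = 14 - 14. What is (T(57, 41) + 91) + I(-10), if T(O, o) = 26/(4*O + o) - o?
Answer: 7558/269 ≈ 28.097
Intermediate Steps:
f = 0
T(O, o) = -o + 26/(o + 4*O) (T(O, o) = 26/(o + 4*O) - o = -o + 26/(o + 4*O))
I(s) = -22 (I(s) = 0 - 1*22 = 0 - 22 = -22)
(T(57, 41) + 91) + I(-10) = ((26 - 1*41² - 4*57*41)/(41 + 4*57) + 91) - 22 = ((26 - 1*1681 - 9348)/(41 + 228) + 91) - 22 = ((26 - 1681 - 9348)/269 + 91) - 22 = ((1/269)*(-11003) + 91) - 22 = (-11003/269 + 91) - 22 = 13476/269 - 22 = 7558/269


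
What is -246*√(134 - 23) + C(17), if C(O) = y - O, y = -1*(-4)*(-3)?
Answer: -29 - 246*√111 ≈ -2620.8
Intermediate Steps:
y = -12 (y = 4*(-3) = -12)
C(O) = -12 - O
-246*√(134 - 23) + C(17) = -246*√(134 - 23) + (-12 - 1*17) = -246*√111 + (-12 - 17) = -246*√111 - 29 = -29 - 246*√111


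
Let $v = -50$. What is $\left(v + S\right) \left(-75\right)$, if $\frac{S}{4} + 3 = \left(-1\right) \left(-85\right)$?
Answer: $-20850$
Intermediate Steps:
$S = 328$ ($S = -12 + 4 \left(\left(-1\right) \left(-85\right)\right) = -12 + 4 \cdot 85 = -12 + 340 = 328$)
$\left(v + S\right) \left(-75\right) = \left(-50 + 328\right) \left(-75\right) = 278 \left(-75\right) = -20850$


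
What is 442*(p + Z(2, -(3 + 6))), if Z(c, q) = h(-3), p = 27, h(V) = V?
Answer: 10608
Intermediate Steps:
Z(c, q) = -3
442*(p + Z(2, -(3 + 6))) = 442*(27 - 3) = 442*24 = 10608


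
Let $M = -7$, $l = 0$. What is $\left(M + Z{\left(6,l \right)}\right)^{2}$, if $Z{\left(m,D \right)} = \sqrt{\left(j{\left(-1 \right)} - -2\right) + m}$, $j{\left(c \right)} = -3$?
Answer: $\left(7 - \sqrt{5}\right)^{2} \approx 22.695$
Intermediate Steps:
$Z{\left(m,D \right)} = \sqrt{-1 + m}$ ($Z{\left(m,D \right)} = \sqrt{\left(-3 - -2\right) + m} = \sqrt{\left(-3 + 2\right) + m} = \sqrt{-1 + m}$)
$\left(M + Z{\left(6,l \right)}\right)^{2} = \left(-7 + \sqrt{-1 + 6}\right)^{2} = \left(-7 + \sqrt{5}\right)^{2}$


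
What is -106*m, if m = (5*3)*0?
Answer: 0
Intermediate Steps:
m = 0 (m = 15*0 = 0)
-106*m = -106*0 = 0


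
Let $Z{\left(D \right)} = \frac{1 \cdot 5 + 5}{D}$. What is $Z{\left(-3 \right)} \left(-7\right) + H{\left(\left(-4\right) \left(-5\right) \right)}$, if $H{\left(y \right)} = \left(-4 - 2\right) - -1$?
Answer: $\frac{55}{3} \approx 18.333$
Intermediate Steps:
$H{\left(y \right)} = -5$ ($H{\left(y \right)} = \left(-4 - 2\right) + 1 = -6 + 1 = -5$)
$Z{\left(D \right)} = \frac{10}{D}$ ($Z{\left(D \right)} = \frac{5 + 5}{D} = \frac{10}{D}$)
$Z{\left(-3 \right)} \left(-7\right) + H{\left(\left(-4\right) \left(-5\right) \right)} = \frac{10}{-3} \left(-7\right) - 5 = 10 \left(- \frac{1}{3}\right) \left(-7\right) - 5 = \left(- \frac{10}{3}\right) \left(-7\right) - 5 = \frac{70}{3} - 5 = \frac{55}{3}$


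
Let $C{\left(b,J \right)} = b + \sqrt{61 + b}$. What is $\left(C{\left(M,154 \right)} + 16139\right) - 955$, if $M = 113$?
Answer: $15297 + \sqrt{174} \approx 15310.0$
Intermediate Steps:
$\left(C{\left(M,154 \right)} + 16139\right) - 955 = \left(\left(113 + \sqrt{61 + 113}\right) + 16139\right) - 955 = \left(\left(113 + \sqrt{174}\right) + 16139\right) - 955 = \left(16252 + \sqrt{174}\right) - 955 = 15297 + \sqrt{174}$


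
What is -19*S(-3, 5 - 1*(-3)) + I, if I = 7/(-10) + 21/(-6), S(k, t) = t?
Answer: -781/5 ≈ -156.20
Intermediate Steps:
I = -21/5 (I = 7*(-⅒) + 21*(-⅙) = -7/10 - 7/2 = -21/5 ≈ -4.2000)
-19*S(-3, 5 - 1*(-3)) + I = -19*(5 - 1*(-3)) - 21/5 = -19*(5 + 3) - 21/5 = -19*8 - 21/5 = -152 - 21/5 = -781/5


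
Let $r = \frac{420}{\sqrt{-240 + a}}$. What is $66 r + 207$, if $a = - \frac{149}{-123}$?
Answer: $207 - \frac{27720 i \sqrt{3612633}}{29371} \approx 207.0 - 1793.9 i$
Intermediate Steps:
$a = \frac{149}{123}$ ($a = \left(-149\right) \left(- \frac{1}{123}\right) = \frac{149}{123} \approx 1.2114$)
$r = - \frac{420 i \sqrt{3612633}}{29371}$ ($r = \frac{420}{\sqrt{-240 + \frac{149}{123}}} = \frac{420}{\sqrt{- \frac{29371}{123}}} = \frac{420}{\frac{1}{123} i \sqrt{3612633}} = 420 \left(- \frac{i \sqrt{3612633}}{29371}\right) = - \frac{420 i \sqrt{3612633}}{29371} \approx - 27.18 i$)
$66 r + 207 = 66 \left(- \frac{420 i \sqrt{3612633}}{29371}\right) + 207 = - \frac{27720 i \sqrt{3612633}}{29371} + 207 = 207 - \frac{27720 i \sqrt{3612633}}{29371}$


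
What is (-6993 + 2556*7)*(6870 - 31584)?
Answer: -269357886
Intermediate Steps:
(-6993 + 2556*7)*(6870 - 31584) = (-6993 + 17892)*(-24714) = 10899*(-24714) = -269357886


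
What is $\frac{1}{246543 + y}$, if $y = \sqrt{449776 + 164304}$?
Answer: $\frac{246543}{60782836769} - \frac{8 \sqrt{9595}}{60782836769} \approx 4.0432 \cdot 10^{-6}$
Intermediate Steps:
$y = 8 \sqrt{9595}$ ($y = \sqrt{614080} = 8 \sqrt{9595} \approx 783.63$)
$\frac{1}{246543 + y} = \frac{1}{246543 + 8 \sqrt{9595}}$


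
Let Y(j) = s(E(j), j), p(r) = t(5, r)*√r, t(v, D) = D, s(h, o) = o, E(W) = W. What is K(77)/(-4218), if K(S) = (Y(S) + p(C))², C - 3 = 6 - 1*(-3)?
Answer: -403/222 - 616*√3/703 ≈ -3.3330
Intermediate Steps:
C = 12 (C = 3 + (6 - 1*(-3)) = 3 + (6 + 3) = 3 + 9 = 12)
p(r) = r^(3/2) (p(r) = r*√r = r^(3/2))
Y(j) = j
K(S) = (S + 24*√3)² (K(S) = (S + 12^(3/2))² = (S + 24*√3)²)
K(77)/(-4218) = (77 + 24*√3)²/(-4218) = (77 + 24*√3)²*(-1/4218) = -(77 + 24*√3)²/4218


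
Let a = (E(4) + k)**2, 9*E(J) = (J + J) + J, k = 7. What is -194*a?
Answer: -121250/9 ≈ -13472.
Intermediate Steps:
E(J) = J/3 (E(J) = ((J + J) + J)/9 = (2*J + J)/9 = (3*J)/9 = J/3)
a = 625/9 (a = ((1/3)*4 + 7)**2 = (4/3 + 7)**2 = (25/3)**2 = 625/9 ≈ 69.444)
-194*a = -194*625/9 = -121250/9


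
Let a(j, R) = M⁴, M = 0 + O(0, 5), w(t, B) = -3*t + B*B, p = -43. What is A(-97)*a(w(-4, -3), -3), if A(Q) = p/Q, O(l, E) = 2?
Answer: 688/97 ≈ 7.0928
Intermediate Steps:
w(t, B) = B² - 3*t (w(t, B) = -3*t + B² = B² - 3*t)
M = 2 (M = 0 + 2 = 2)
a(j, R) = 16 (a(j, R) = 2⁴ = 16)
A(Q) = -43/Q
A(-97)*a(w(-4, -3), -3) = -43/(-97)*16 = -43*(-1/97)*16 = (43/97)*16 = 688/97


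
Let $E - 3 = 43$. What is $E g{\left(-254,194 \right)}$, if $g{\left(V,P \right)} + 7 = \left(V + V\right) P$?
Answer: $-4533714$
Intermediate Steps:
$E = 46$ ($E = 3 + 43 = 46$)
$g{\left(V,P \right)} = -7 + 2 P V$ ($g{\left(V,P \right)} = -7 + \left(V + V\right) P = -7 + 2 V P = -7 + 2 P V$)
$E g{\left(-254,194 \right)} = 46 \left(-7 + 2 \cdot 194 \left(-254\right)\right) = 46 \left(-7 - 98552\right) = 46 \left(-98559\right) = -4533714$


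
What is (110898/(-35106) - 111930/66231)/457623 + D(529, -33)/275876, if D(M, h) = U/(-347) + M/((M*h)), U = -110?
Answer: -3181121269203553/332868327138662056236 ≈ -9.5567e-6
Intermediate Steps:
D(M, h) = 110/347 + 1/h (D(M, h) = -110/(-347) + M/((M*h)) = -110*(-1/347) + M*(1/(M*h)) = 110/347 + 1/h)
(110898/(-35106) - 111930/66231)/457623 + D(529, -33)/275876 = (110898/(-35106) - 111930/66231)/457623 + (110/347 + 1/(-33))/275876 = (110898*(-1/35106) - 111930*1/66231)*(1/457623) + (110/347 - 1/33)*(1/275876) = (-18483/5851 - 37310/22077)*(1/457623) + (3283/11451)*(1/275876) = -626350001/129172527*1/457623 + 3283/3159056076 = -626350001/59112319323321 + 3283/3159056076 = -3181121269203553/332868327138662056236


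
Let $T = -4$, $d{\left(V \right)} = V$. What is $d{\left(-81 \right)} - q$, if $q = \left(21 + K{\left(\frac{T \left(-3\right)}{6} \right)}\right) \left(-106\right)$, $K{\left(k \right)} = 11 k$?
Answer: $4477$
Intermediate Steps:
$q = -4558$ ($q = \left(21 + 11 \frac{\left(-4\right) \left(-3\right)}{6}\right) \left(-106\right) = \left(21 + 11 \cdot 12 \cdot \frac{1}{6}\right) \left(-106\right) = \left(21 + 11 \cdot 2\right) \left(-106\right) = \left(21 + 22\right) \left(-106\right) = 43 \left(-106\right) = -4558$)
$d{\left(-81 \right)} - q = -81 - -4558 = -81 + 4558 = 4477$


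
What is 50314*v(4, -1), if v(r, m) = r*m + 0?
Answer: -201256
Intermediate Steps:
v(r, m) = m*r (v(r, m) = m*r + 0 = m*r)
50314*v(4, -1) = 50314*(-1*4) = 50314*(-4) = -201256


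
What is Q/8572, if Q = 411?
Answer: 411/8572 ≈ 0.047947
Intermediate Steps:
Q/8572 = 411/8572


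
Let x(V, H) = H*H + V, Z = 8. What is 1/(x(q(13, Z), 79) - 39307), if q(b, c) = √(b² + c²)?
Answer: -33066/1093360123 - √233/1093360123 ≈ -3.0257e-5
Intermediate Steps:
x(V, H) = V + H² (x(V, H) = H² + V = V + H²)
1/(x(q(13, Z), 79) - 39307) = 1/((√(13² + 8²) + 79²) - 39307) = 1/((√(169 + 64) + 6241) - 39307) = 1/((√233 + 6241) - 39307) = 1/((6241 + √233) - 39307) = 1/(-33066 + √233)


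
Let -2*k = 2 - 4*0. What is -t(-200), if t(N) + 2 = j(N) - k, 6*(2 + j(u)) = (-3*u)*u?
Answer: 20003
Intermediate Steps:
j(u) = -2 - u²/2 (j(u) = -2 + ((-3*u)*u)/6 = -2 + (-3*u²)/6 = -2 - u²/2)
k = -1 (k = -(2 - 4*0)/2 = -(2 + 0)/2 = -½*2 = -1)
t(N) = -3 - N²/2 (t(N) = -2 + ((-2 - N²/2) - 1*(-1)) = -2 + ((-2 - N²/2) + 1) = -2 + (-1 - N²/2) = -3 - N²/2)
-t(-200) = -(-3 - ½*(-200)²) = -(-3 - ½*40000) = -(-3 - 20000) = -1*(-20003) = 20003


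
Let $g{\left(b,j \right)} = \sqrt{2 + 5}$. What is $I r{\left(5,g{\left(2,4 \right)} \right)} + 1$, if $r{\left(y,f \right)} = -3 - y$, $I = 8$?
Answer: $-63$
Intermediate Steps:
$g{\left(b,j \right)} = \sqrt{7}$
$I r{\left(5,g{\left(2,4 \right)} \right)} + 1 = 8 \left(-3 - 5\right) + 1 = 8 \left(-8\right) + 1 = -64 + 1 = -63$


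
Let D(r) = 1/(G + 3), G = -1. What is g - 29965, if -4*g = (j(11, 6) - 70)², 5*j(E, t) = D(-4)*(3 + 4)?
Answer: -12466249/400 ≈ -31166.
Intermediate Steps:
D(r) = ½ (D(r) = 1/(-1 + 3) = 1/2 = ½)
j(E, t) = 7/10 (j(E, t) = ((3 + 4)/2)/5 = ((½)*7)/5 = (⅕)*(7/2) = 7/10)
g = -480249/400 (g = -(7/10 - 70)²/4 = -(-693/10)²/4 = -¼*480249/100 = -480249/400 ≈ -1200.6)
g - 29965 = -480249/400 - 29965 = -12466249/400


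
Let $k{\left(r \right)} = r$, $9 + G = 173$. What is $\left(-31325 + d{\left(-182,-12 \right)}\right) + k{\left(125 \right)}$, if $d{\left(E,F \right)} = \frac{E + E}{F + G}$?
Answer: $- \frac{1185691}{38} \approx -31202.0$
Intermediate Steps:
$G = 164$ ($G = -9 + 173 = 164$)
$d{\left(E,F \right)} = \frac{2 E}{164 + F}$ ($d{\left(E,F \right)} = \frac{E + E}{F + 164} = \frac{2 E}{164 + F}$)
$\left(-31325 + d{\left(-182,-12 \right)}\right) + k{\left(125 \right)} = \left(-31325 + 2 \left(-182\right) \frac{1}{164 - 12}\right) + 125 = \left(-31325 + 2 \left(-182\right) \frac{1}{152}\right) + 125 = \left(-31325 - \frac{91}{38}\right) + 125 = - \frac{1190441}{38} + 125 = - \frac{1185691}{38}$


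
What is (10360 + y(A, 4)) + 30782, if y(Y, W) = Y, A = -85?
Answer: 41057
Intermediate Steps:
(10360 + y(A, 4)) + 30782 = (10360 - 85) + 30782 = 10275 + 30782 = 41057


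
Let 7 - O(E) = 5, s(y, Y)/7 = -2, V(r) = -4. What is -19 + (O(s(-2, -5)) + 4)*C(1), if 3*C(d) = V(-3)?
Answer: -27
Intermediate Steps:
s(y, Y) = -14 (s(y, Y) = 7*(-2) = -14)
O(E) = 2 (O(E) = 7 - 1*5 = 7 - 5 = 2)
C(d) = -4/3 (C(d) = (1/3)*(-4) = -4/3)
-19 + (O(s(-2, -5)) + 4)*C(1) = -19 + (2 + 4)*(-4/3) = -19 + 6*(-4/3) = -19 - 8 = -27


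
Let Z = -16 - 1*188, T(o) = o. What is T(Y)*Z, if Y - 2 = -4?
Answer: 408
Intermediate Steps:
Y = -2 (Y = 2 - 4 = -2)
Z = -204 (Z = -16 - 188 = -204)
T(Y)*Z = -2*(-204) = 408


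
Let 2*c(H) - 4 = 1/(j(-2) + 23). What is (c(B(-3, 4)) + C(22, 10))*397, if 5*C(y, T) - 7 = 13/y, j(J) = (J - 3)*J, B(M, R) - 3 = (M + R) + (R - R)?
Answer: 21041/15 ≈ 1402.7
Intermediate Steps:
B(M, R) = 3 + M + R (B(M, R) = 3 + ((M + R) + (R - R)) = 3 + ((M + R) + 0) = 3 + (M + R) = 3 + M + R)
j(J) = J*(-3 + J) (j(J) = (-3 + J)*J = J*(-3 + J))
C(y, T) = 7/5 + 13/(5*y) (C(y, T) = 7/5 + (13/y)/5 = 7/5 + 13/(5*y))
c(H) = 133/66 (c(H) = 2 + 1/(2*(-2*(-3 - 2) + 23)) = 2 + 1/(2*(-2*(-5) + 23)) = 2 + 1/(2*(10 + 23)) = 2 + (½)/33 = 2 + (½)*(1/33) = 2 + 1/66 = 133/66)
(c(B(-3, 4)) + C(22, 10))*397 = (133/66 + (⅕)*(13 + 7*22)/22)*397 = (133/66 + (⅕)*(1/22)*(13 + 154))*397 = (133/66 + (⅕)*(1/22)*167)*397 = (133/66 + 167/110)*397 = (53/15)*397 = 21041/15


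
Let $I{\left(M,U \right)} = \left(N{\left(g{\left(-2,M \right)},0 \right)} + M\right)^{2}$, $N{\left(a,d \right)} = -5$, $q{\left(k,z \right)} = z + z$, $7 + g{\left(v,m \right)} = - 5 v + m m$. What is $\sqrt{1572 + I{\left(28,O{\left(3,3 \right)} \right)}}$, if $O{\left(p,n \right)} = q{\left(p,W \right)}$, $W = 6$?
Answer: $\sqrt{2101} \approx 45.837$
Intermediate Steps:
$g{\left(v,m \right)} = -7 + m^{2} - 5 v$ ($g{\left(v,m \right)} = -7 + \left(- 5 v + m m\right) = -7 + \left(- 5 v + m^{2}\right) = -7 + \left(m^{2} - 5 v\right) = -7 + m^{2} - 5 v$)
$q{\left(k,z \right)} = 2 z$
$O{\left(p,n \right)} = 12$ ($O{\left(p,n \right)} = 2 \cdot 6 = 12$)
$I{\left(M,U \right)} = \left(-5 + M\right)^{2}$
$\sqrt{1572 + I{\left(28,O{\left(3,3 \right)} \right)}} = \sqrt{1572 + \left(-5 + 28\right)^{2}} = \sqrt{1572 + 23^{2}} = \sqrt{1572 + 529} = \sqrt{2101}$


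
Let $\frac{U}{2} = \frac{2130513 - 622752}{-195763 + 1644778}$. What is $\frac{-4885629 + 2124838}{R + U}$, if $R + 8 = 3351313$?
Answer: $- \frac{121225077905}{147154370609} \approx -0.8238$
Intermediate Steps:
$R = 3351305$ ($R = -8 + 3351313 = 3351305$)
$U = \frac{1005174}{483005}$ ($U = 2 \frac{2130513 - 622752}{-195763 + 1644778} = 2 \cdot \frac{1507761}{1449015} = 2 \cdot 1507761 \cdot \frac{1}{1449015} = 2 \cdot \frac{502587}{483005} = \frac{1005174}{483005} \approx 2.0811$)
$\frac{-4885629 + 2124838}{R + U} = \frac{-4885629 + 2124838}{3351305 + \frac{1005174}{483005}} = - \frac{2760791}{\frac{1618698076699}{483005}} = \left(-2760791\right) \frac{483005}{1618698076699} = - \frac{121225077905}{147154370609}$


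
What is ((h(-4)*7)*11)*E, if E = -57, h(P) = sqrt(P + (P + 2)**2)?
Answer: 0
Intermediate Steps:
h(P) = sqrt(P + (2 + P)**2)
((h(-4)*7)*11)*E = ((sqrt(-4 + (2 - 4)**2)*7)*11)*(-57) = ((sqrt(-4 + (-2)**2)*7)*11)*(-57) = ((sqrt(-4 + 4)*7)*11)*(-57) = ((sqrt(0)*7)*11)*(-57) = ((0*7)*11)*(-57) = (0*11)*(-57) = 0*(-57) = 0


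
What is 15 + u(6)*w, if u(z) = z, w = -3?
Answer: -3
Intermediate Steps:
15 + u(6)*w = 15 + 6*(-3) = 15 - 18 = -3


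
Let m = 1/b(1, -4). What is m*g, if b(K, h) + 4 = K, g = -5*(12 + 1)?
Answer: 65/3 ≈ 21.667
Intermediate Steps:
g = -65 (g = -5*13 = -65)
b(K, h) = -4 + K
m = -1/3 (m = 1/(-4 + 1) = 1/(-3) = -1/3 ≈ -0.33333)
m*g = -1/3*(-65) = 65/3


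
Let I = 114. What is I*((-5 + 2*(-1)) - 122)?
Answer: -14706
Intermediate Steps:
I*((-5 + 2*(-1)) - 122) = 114*((-5 + 2*(-1)) - 122) = 114*((-5 - 2) - 122) = 114*(-7 - 122) = 114*(-129) = -14706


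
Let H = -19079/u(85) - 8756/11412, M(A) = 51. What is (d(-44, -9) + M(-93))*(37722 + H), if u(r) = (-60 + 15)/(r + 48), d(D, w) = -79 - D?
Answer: 7159909888/4755 ≈ 1.5058e+6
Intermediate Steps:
u(r) = -45/(48 + r)
H = 268126258/4755 (H = -19079/((-45/(48 + 85))) - 8756/11412 = -19079/((-45/133)) - 8756*1/11412 = -19079/((-45*1/133)) - 2189/2853 = -19079/(-45/133) - 2189/2853 = -19079*(-133/45) - 2189/2853 = 2537507/45 - 2189/2853 = 268126258/4755 ≈ 56388.)
(d(-44, -9) + M(-93))*(37722 + H) = ((-79 - 1*(-44)) + 51)*(37722 + 268126258/4755) = ((-79 + 44) + 51)*(447494368/4755) = (-35 + 51)*(447494368/4755) = 16*(447494368/4755) = 7159909888/4755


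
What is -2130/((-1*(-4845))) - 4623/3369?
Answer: -657209/362729 ≈ -1.8118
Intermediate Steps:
-2130/((-1*(-4845))) - 4623/3369 = -2130/4845 - 4623*1/3369 = -2130*1/4845 - 1541/1123 = -142/323 - 1541/1123 = -657209/362729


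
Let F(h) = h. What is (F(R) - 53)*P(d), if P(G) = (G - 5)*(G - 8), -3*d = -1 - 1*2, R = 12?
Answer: -1148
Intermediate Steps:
d = 1 (d = -(-1 - 1*2)/3 = -(-1 - 2)/3 = -1/3*(-3) = 1)
P(G) = (-8 + G)*(-5 + G) (P(G) = (-5 + G)*(-8 + G) = (-8 + G)*(-5 + G))
(F(R) - 53)*P(d) = (12 - 53)*(40 + 1**2 - 13*1) = -41*(40 + 1 - 13) = -41*28 = -1148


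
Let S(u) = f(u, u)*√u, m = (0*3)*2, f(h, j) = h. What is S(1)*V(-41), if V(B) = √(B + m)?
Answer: I*√41 ≈ 6.4031*I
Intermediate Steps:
m = 0 (m = 0*2 = 0)
V(B) = √B (V(B) = √(B + 0) = √B)
S(u) = u^(3/2) (S(u) = u*√u = u^(3/2))
S(1)*V(-41) = 1^(3/2)*√(-41) = 1*(I*√41) = I*√41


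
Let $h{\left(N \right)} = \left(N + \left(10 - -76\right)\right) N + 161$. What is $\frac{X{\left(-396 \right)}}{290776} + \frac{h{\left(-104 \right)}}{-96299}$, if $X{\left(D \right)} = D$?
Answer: $- \frac{157320503}{7000359506} \approx -0.022473$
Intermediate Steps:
$h{\left(N \right)} = 161 + N \left(86 + N\right)$ ($h{\left(N \right)} = \left(N + \left(10 + 76\right)\right) N + 161 = \left(N + 86\right) N + 161 = \left(86 + N\right) N + 161 = N \left(86 + N\right) + 161 = 161 + N \left(86 + N\right)$)
$\frac{X{\left(-396 \right)}}{290776} + \frac{h{\left(-104 \right)}}{-96299} = - \frac{396}{290776} + \frac{161 + \left(-104\right)^{2} + 86 \left(-104\right)}{-96299} = \left(-396\right) \frac{1}{290776} + \left(161 + 10816 - 8944\right) \left(- \frac{1}{96299}\right) = - \frac{99}{72694} + 2033 \left(- \frac{1}{96299}\right) = - \frac{99}{72694} - \frac{2033}{96299} = - \frac{157320503}{7000359506}$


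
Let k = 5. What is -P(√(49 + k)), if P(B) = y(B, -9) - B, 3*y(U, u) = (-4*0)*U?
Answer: 3*√6 ≈ 7.3485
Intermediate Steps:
y(U, u) = 0 (y(U, u) = ((-4*0)*U)/3 = (0*U)/3 = (⅓)*0 = 0)
P(B) = -B (P(B) = 0 - B = -B)
-P(√(49 + k)) = -(-1)*√(49 + 5) = -(-1)*√54 = -(-1)*3*√6 = -(-3)*√6 = 3*√6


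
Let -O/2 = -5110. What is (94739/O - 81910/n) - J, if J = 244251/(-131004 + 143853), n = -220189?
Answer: -90284400303367/9638170157140 ≈ -9.3674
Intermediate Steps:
O = 10220 (O = -2*(-5110) = 10220)
J = 81417/4283 (J = 244251/12849 = 244251*(1/12849) = 81417/4283 ≈ 19.009)
(94739/O - 81910/n) - J = (94739/10220 - 81910/(-220189)) - 1*81417/4283 = (94739*(1/10220) - 81910*(-1/220189)) - 81417/4283 = (94739/10220 + 81910/220189) - 81417/4283 = 21697605871/2250331580 - 81417/4283 = -90284400303367/9638170157140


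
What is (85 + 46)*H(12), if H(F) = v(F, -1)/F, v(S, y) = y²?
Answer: 131/12 ≈ 10.917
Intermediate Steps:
H(F) = 1/F (H(F) = (-1)²/F = 1/F)
(85 + 46)*H(12) = (85 + 46)/12 = 131*(1/12) = 131/12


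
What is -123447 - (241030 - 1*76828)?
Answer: -287649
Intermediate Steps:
-123447 - (241030 - 1*76828) = -123447 - (241030 - 76828) = -123447 - 1*164202 = -123447 - 164202 = -287649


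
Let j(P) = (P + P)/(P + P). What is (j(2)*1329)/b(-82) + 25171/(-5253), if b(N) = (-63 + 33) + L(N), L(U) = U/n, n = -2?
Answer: 6704356/57783 ≈ 116.03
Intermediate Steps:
j(P) = 1 (j(P) = (2*P)/((2*P)) = (2*P)*(1/(2*P)) = 1)
L(U) = -U/2 (L(U) = U/(-2) = U*(-½) = -U/2)
b(N) = -30 - N/2 (b(N) = (-63 + 33) - N/2 = -30 - N/2)
(j(2)*1329)/b(-82) + 25171/(-5253) = (1*1329)/(-30 - ½*(-82)) + 25171/(-5253) = 1329/(-30 + 41) + 25171*(-1/5253) = 1329/11 - 25171/5253 = 6704356/57783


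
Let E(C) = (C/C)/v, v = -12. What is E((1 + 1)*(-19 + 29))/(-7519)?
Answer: 1/90228 ≈ 1.1083e-5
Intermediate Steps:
E(C) = -1/12 (E(C) = (C/C)/(-12) = 1*(-1/12) = -1/12)
E((1 + 1)*(-19 + 29))/(-7519) = -1/12/(-7519) = -1/12*(-1/7519) = 1/90228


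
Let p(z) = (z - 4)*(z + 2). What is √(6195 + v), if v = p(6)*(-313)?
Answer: √1187 ≈ 34.453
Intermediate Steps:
p(z) = (-4 + z)*(2 + z)
v = -5008 (v = (-8 + 6² - 2*6)*(-313) = (-8 + 36 - 12)*(-313) = 16*(-313) = -5008)
√(6195 + v) = √(6195 - 5008) = √1187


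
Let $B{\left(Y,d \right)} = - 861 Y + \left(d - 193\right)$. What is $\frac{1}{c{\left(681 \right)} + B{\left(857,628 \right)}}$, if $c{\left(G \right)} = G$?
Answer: $- \frac{1}{736761} \approx -1.3573 \cdot 10^{-6}$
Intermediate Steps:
$B{\left(Y,d \right)} = -193 + d - 861 Y$ ($B{\left(Y,d \right)} = - 861 Y + \left(d - 193\right) = - 861 Y + \left(-193 + d\right) = -193 + d - 861 Y$)
$\frac{1}{c{\left(681 \right)} + B{\left(857,628 \right)}} = \frac{1}{681 - 737442} = \frac{1}{-736761} = - \frac{1}{736761}$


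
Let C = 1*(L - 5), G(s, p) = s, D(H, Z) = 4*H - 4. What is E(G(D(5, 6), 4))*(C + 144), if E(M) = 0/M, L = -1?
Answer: 0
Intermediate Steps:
D(H, Z) = -4 + 4*H
C = -6 (C = 1*(-1 - 5) = 1*(-6) = -6)
E(M) = 0
E(G(D(5, 6), 4))*(C + 144) = 0*(-6 + 144) = 0*138 = 0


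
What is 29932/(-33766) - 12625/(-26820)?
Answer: -37648049/90560412 ≈ -0.41572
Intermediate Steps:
29932/(-33766) - 12625/(-26820) = 29932*(-1/33766) - 12625*(-1/26820) = -14966/16883 + 2525/5364 = -37648049/90560412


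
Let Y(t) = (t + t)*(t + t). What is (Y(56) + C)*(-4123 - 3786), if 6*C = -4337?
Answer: -560961643/6 ≈ -9.3494e+7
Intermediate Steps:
C = -4337/6 (C = (1/6)*(-4337) = -4337/6 ≈ -722.83)
Y(t) = 4*t**2 (Y(t) = (2*t)*(2*t) = 4*t**2)
(Y(56) + C)*(-4123 - 3786) = (4*56**2 - 4337/6)*(-4123 - 3786) = (4*3136 - 4337/6)*(-7909) = (12544 - 4337/6)*(-7909) = (70927/6)*(-7909) = -560961643/6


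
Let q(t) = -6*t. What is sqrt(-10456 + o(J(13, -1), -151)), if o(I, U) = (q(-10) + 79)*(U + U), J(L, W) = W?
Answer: 3*I*sqrt(5826) ≈ 228.98*I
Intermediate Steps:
o(I, U) = 278*U (o(I, U) = (-6*(-10) + 79)*(U + U) = (60 + 79)*(2*U) = 139*(2*U) = 278*U)
sqrt(-10456 + o(J(13, -1), -151)) = sqrt(-10456 + 278*(-151)) = sqrt(-10456 - 41978) = sqrt(-52434) = 3*I*sqrt(5826)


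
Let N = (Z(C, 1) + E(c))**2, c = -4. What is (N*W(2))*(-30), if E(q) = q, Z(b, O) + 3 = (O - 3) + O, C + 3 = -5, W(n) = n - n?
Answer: 0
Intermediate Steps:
W(n) = 0
C = -8 (C = -3 - 5 = -8)
Z(b, O) = -6 + 2*O (Z(b, O) = -3 + ((O - 3) + O) = -3 + ((-3 + O) + O) = -3 + (-3 + 2*O) = -6 + 2*O)
N = 64 (N = ((-6 + 2*1) - 4)**2 = ((-6 + 2) - 4)**2 = (-4 - 4)**2 = (-8)**2 = 64)
(N*W(2))*(-30) = (64*0)*(-30) = 0*(-30) = 0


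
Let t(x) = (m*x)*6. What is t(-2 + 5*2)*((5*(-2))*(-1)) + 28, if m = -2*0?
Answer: 28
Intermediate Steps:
m = 0
t(x) = 0 (t(x) = (0*x)*6 = 0*6 = 0)
t(-2 + 5*2)*((5*(-2))*(-1)) + 28 = 0*((5*(-2))*(-1)) + 28 = 0*(-10*(-1)) + 28 = 0*10 + 28 = 0 + 28 = 28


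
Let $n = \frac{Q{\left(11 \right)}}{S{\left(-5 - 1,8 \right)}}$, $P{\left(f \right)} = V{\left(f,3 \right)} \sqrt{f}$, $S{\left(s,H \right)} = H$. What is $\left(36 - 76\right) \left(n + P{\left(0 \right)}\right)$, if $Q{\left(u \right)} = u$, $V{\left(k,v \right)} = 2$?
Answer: $-55$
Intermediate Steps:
$P{\left(f \right)} = 2 \sqrt{f}$
$n = \frac{11}{8} \approx 1.375$
$\left(36 - 76\right) \left(n + P{\left(0 \right)}\right) = \left(36 - 76\right) \left(\frac{11}{8} + 2 \sqrt{0}\right) = - 40 \left(\frac{11}{8} + 2 \cdot 0\right) = - 40 \left(\frac{11}{8} + 0\right) = \left(-40\right) \frac{11}{8} = -55$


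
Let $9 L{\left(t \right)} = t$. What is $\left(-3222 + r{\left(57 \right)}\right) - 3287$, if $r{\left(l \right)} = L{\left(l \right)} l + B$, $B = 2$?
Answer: $-6146$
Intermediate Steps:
$L{\left(t \right)} = \frac{t}{9}$
$r{\left(l \right)} = 2 + \frac{l^{2}}{9}$ ($r{\left(l \right)} = \frac{l}{9} l + 2 = \frac{l^{2}}{9} + 2 = 2 + \frac{l^{2}}{9}$)
$\left(-3222 + r{\left(57 \right)}\right) - 3287 = \left(-3222 + \left(2 + \frac{57^{2}}{9}\right)\right) - 3287 = \left(-3222 + \left(2 + \frac{1}{9} \cdot 3249\right)\right) - 3287 = \left(-3222 + \left(2 + 361\right)\right) - 3287 = \left(-3222 + 363\right) - 3287 = -2859 - 3287 = -6146$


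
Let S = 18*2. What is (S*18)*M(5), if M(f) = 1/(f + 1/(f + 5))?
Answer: 2160/17 ≈ 127.06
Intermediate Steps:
S = 36
M(f) = 1/(f + 1/(5 + f))
(S*18)*M(5) = (36*18)*((5 + 5)/(1 + 5² + 5*5)) = 648*(10/(1 + 25 + 25)) = 648*(10/51) = 2160/17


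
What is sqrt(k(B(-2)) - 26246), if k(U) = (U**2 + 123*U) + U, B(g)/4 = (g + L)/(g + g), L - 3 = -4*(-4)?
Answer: I*sqrt(28065) ≈ 167.53*I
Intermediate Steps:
L = 19 (L = 3 - 4*(-4) = 3 + 16 = 19)
B(g) = 2*(19 + g)/g (B(g) = 4*((g + 19)/(g + g)) = 4*((19 + g)/((2*g))) = 4*((19 + g)*(1/(2*g))) = 4*((19 + g)/(2*g)) = 2*(19 + g)/g)
k(U) = U**2 + 124*U
sqrt(k(B(-2)) - 26246) = sqrt((2 + 38/(-2))*(124 + (2 + 38/(-2))) - 26246) = sqrt((2 + 38*(-1/2))*(124 + (2 + 38*(-1/2))) - 26246) = sqrt((2 - 19)*(124 + (2 - 19)) - 26246) = sqrt(-17*(124 - 17) - 26246) = sqrt(-17*107 - 26246) = sqrt(-1819 - 26246) = sqrt(-28065) = I*sqrt(28065)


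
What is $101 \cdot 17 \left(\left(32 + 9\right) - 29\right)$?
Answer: $20604$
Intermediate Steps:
$101 \cdot 17 \left(\left(32 + 9\right) - 29\right) = 1717 \left(41 - 29\right) = 1717 \cdot 12 = 20604$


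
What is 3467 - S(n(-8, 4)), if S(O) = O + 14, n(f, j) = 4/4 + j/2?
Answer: 3450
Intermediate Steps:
n(f, j) = 1 + j/2 (n(f, j) = 4*(¼) + j*(½) = 1 + j/2)
S(O) = 14 + O
3467 - S(n(-8, 4)) = 3467 - (14 + (1 + (½)*4)) = 3467 - (14 + (1 + 2)) = 3467 - (14 + 3) = 3467 - 1*17 = 3467 - 17 = 3450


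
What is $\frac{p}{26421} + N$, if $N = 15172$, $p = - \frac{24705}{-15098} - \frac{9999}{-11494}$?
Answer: $\frac{5796975375819493}{382083795121} \approx 15172.0$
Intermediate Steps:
$p = \frac{108731043}{43384103}$ ($p = \left(-24705\right) \left(- \frac{1}{15098}\right) - - \frac{9999}{11494} = \frac{24705}{15098} + \frac{9999}{11494} = \frac{108731043}{43384103} \approx 2.5062$)
$\frac{p}{26421} + N = \frac{108731043}{43384103 \cdot 26421} + 15172 = \frac{108731043}{43384103} \cdot \frac{1}{26421} + 15172 = \frac{36243681}{382083795121} + 15172 = \frac{5796975375819493}{382083795121}$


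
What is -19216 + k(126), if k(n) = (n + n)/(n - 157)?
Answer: -595948/31 ≈ -19224.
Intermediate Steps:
k(n) = 2*n/(-157 + n) (k(n) = (2*n)/(-157 + n) = 2*n/(-157 + n))
-19216 + k(126) = -19216 + 2*126/(-157 + 126) = -19216 + 2*126/(-31) = -19216 + 2*126*(-1/31) = -19216 - 252/31 = -595948/31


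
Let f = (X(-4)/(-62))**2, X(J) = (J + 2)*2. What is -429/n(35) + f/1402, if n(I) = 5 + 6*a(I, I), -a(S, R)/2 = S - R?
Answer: -289000559/3368305 ≈ -85.800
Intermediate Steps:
X(J) = 4 + 2*J (X(J) = (2 + J)*2 = 4 + 2*J)
a(S, R) = -2*S + 2*R (a(S, R) = -2*(S - R) = -2*S + 2*R)
f = 4/961 (f = ((4 + 2*(-4))/(-62))**2 = ((4 - 8)*(-1/62))**2 = (-4*(-1/62))**2 = (2/31)**2 = 4/961 ≈ 0.0041623)
n(I) = 5 (n(I) = 5 + 6*(-2*I + 2*I) = 5 + 6*0 = 5 + 0 = 5)
-429/n(35) + f/1402 = -429/5 + (4/961)/1402 = -429*1/5 + (4/961)*(1/1402) = -429/5 + 2/673661 = -289000559/3368305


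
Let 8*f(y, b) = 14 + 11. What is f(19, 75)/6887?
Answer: 25/55096 ≈ 0.00045375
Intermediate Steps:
f(y, b) = 25/8 (f(y, b) = (14 + 11)/8 = (⅛)*25 = 25/8)
f(19, 75)/6887 = (25/8)/6887 = (25/8)*(1/6887) = 25/55096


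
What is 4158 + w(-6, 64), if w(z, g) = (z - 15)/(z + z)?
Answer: 16639/4 ≈ 4159.8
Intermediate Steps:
w(z, g) = (-15 + z)/(2*z) (w(z, g) = (-15 + z)/((2*z)) = (-15 + z)*(1/(2*z)) = (-15 + z)/(2*z))
4158 + w(-6, 64) = 4158 + (1/2)*(-15 - 6)/(-6) = 4158 + (1/2)*(-1/6)*(-21) = 4158 + 7/4 = 16639/4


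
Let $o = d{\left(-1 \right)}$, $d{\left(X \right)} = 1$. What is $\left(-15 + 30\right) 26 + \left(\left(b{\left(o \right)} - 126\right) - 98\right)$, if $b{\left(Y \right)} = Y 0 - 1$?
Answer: $165$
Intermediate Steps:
$o = 1$
$b{\left(Y \right)} = -1$ ($b{\left(Y \right)} = 0 - 1 = -1$)
$\left(-15 + 30\right) 26 + \left(\left(b{\left(o \right)} - 126\right) - 98\right) = \left(-15 + 30\right) 26 - 225 = 15 \cdot 26 - 225 = 390 - 225 = 165$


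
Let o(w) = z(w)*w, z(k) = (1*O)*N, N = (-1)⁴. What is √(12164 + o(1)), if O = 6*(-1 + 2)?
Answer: √12170 ≈ 110.32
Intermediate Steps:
O = 6 (O = 6*1 = 6)
N = 1
z(k) = 6 (z(k) = (1*6)*1 = 6*1 = 6)
o(w) = 6*w
√(12164 + o(1)) = √(12164 + 6*1) = √(12164 + 6) = √12170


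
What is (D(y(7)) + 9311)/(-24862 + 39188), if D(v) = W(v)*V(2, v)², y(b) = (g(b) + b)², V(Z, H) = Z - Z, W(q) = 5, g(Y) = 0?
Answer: 9311/14326 ≈ 0.64994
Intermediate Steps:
V(Z, H) = 0
y(b) = b² (y(b) = (0 + b)² = b²)
D(v) = 0 (D(v) = 5*0² = 5*0 = 0)
(D(y(7)) + 9311)/(-24862 + 39188) = (0 + 9311)/(-24862 + 39188) = 9311/14326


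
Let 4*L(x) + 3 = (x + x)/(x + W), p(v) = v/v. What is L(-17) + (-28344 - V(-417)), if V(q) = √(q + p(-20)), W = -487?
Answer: -28571491/1008 - 4*I*√26 ≈ -28345.0 - 20.396*I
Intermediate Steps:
p(v) = 1
V(q) = √(1 + q) (V(q) = √(q + 1) = √(1 + q))
L(x) = -¾ + x/(2*(-487 + x)) (L(x) = -¾ + ((x + x)/(x - 487))/4 = -¾ + ((2*x)/(-487 + x))/4 = -¾ + (2*x/(-487 + x))/4 = -¾ + x/(2*(-487 + x)))
L(-17) + (-28344 - V(-417)) = (1461 - 1*(-17))/(4*(-487 - 17)) + (-28344 - √(1 - 417)) = (¼)*(1461 + 17)/(-504) + (-28344 - √(-416)) = (¼)*(-1/504)*1478 + (-28344 - 4*I*√26) = -739/1008 + (-28344 - 4*I*√26) = -28571491/1008 - 4*I*√26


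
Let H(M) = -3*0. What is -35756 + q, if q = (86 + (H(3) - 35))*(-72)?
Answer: -39428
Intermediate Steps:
H(M) = 0
q = -3672 (q = (86 + (0 - 35))*(-72) = (86 - 35)*(-72) = 51*(-72) = -3672)
-35756 + q = -35756 - 3672 = -39428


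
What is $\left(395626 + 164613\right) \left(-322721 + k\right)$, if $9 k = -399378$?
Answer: $- \frac{616985048071}{3} \approx -2.0566 \cdot 10^{11}$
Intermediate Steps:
$k = - \frac{133126}{3}$ ($k = \frac{1}{9} \left(-399378\right) = - \frac{133126}{3} \approx -44375.0$)
$\left(395626 + 164613\right) \left(-322721 + k\right) = \left(395626 + 164613\right) \left(-322721 - \frac{133126}{3}\right) = 560239 \left(- \frac{1101289}{3}\right) = - \frac{616985048071}{3}$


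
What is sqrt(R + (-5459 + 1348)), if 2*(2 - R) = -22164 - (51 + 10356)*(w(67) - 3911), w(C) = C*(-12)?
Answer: I*sqrt(98110118)/2 ≈ 4952.5*I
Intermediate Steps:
w(C) = -12*C
R = -49046837/2 (R = 2 - (-22164 - (51 + 10356)*(-12*67 - 3911))/2 = 2 - (-22164 - 10407*(-804 - 3911))/2 = 2 - (-22164 - 10407*(-4715))/2 = 2 - (-22164 - 1*(-49069005))/2 = 2 - (-22164 + 49069005)/2 = 2 - 1/2*49046841 = 2 - 49046841/2 = -49046837/2 ≈ -2.4523e+7)
sqrt(R + (-5459 + 1348)) = sqrt(-49046837/2 + (-5459 + 1348)) = sqrt(-49046837/2 - 4111) = sqrt(-49055059/2) = I*sqrt(98110118)/2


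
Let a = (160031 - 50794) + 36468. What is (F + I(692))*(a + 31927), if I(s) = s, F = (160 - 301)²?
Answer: 3654423136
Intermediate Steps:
F = 19881 (F = (-141)² = 19881)
a = 145705 (a = 109237 + 36468 = 145705)
(F + I(692))*(a + 31927) = (19881 + 692)*(145705 + 31927) = 20573*177632 = 3654423136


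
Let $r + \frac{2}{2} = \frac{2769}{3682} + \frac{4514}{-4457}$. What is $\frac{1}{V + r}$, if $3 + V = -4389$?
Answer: $- \frac{16410674}{72096369997} \approx -0.00022762$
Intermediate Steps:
$V = -4392$ ($V = -3 - 4389 = -4392$)
$r = - \frac{20689789}{16410674}$ ($r = -1 + \left(\frac{2769}{3682} + \frac{4514}{-4457}\right) = -1 + \left(2769 \cdot \frac{1}{3682} + 4514 \left(- \frac{1}{4457}\right)\right) = -1 + \left(\frac{2769}{3682} - \frac{4514}{4457}\right) = -1 - \frac{4279115}{16410674} = - \frac{20689789}{16410674} \approx -1.2608$)
$\frac{1}{V + r} = \frac{1}{-4392 - \frac{20689789}{16410674}} = \frac{1}{- \frac{72096369997}{16410674}} = - \frac{16410674}{72096369997}$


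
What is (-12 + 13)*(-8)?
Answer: -8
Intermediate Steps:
(-12 + 13)*(-8) = 1*(-8) = -8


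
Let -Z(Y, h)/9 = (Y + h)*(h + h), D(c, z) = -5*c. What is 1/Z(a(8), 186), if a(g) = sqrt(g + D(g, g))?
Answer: I/(6696*(-93*I + 2*sqrt(2))) ≈ -1.6044e-6 + 4.8794e-8*I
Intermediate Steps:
a(g) = 2*sqrt(-g) (a(g) = sqrt(g - 5*g) = sqrt(-4*g) = 2*sqrt(-g))
Z(Y, h) = -18*h*(Y + h) (Z(Y, h) = -9*(Y + h)*(h + h) = -9*(Y + h)*2*h = -18*h*(Y + h))
1/Z(a(8), 186) = 1/(-18*186*(2*sqrt(-1*8) + 186)) = 1/(-18*186*(2*sqrt(-8) + 186)) = 1/(-18*186*(2*(2*I*sqrt(2)) + 186)) = 1/(-18*186*(4*I*sqrt(2) + 186)) = 1/(-18*186*(186 + 4*I*sqrt(2))) = 1/(-622728 - 13392*I*sqrt(2))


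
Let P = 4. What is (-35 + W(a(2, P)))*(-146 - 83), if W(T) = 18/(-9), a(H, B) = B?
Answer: 8473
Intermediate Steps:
W(T) = -2 (W(T) = 18*(-⅑) = -2)
(-35 + W(a(2, P)))*(-146 - 83) = (-35 - 2)*(-146 - 83) = -37*(-229) = 8473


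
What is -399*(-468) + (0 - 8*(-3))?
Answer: 186756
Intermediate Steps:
-399*(-468) + (0 - 8*(-3)) = 186732 + (0 + 24) = 186732 + 24 = 186756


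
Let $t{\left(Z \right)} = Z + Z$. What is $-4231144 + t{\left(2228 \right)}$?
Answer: $-4226688$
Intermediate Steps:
$t{\left(Z \right)} = 2 Z$
$-4231144 + t{\left(2228 \right)} = -4231144 + 2 \cdot 2228 = -4231144 + 4456 = -4226688$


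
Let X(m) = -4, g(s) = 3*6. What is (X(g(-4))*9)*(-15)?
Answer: 540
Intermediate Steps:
g(s) = 18
(X(g(-4))*9)*(-15) = -4*9*(-15) = -36*(-15) = 540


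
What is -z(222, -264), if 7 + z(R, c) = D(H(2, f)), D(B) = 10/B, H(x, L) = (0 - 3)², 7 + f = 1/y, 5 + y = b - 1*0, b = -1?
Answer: 53/9 ≈ 5.8889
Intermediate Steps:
y = -6 (y = -5 + (-1 - 1*0) = -5 + (-1 + 0) = -5 - 1 = -6)
f = -43/6 (f = -7 + 1/(-6) = -7 - ⅙ = -43/6 ≈ -7.1667)
H(x, L) = 9 (H(x, L) = (-3)² = 9)
z(R, c) = -53/9 (z(R, c) = -7 + 10/9 = -53/9)
-z(222, -264) = -1*(-53/9) = 53/9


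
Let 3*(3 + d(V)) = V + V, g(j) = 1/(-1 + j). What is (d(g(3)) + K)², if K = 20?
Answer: 2704/9 ≈ 300.44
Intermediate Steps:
d(V) = -3 + 2*V/3 (d(V) = -3 + (V + V)/3 = -3 + (2*V)/3 = -3 + 2*V/3)
(d(g(3)) + K)² = ((-3 + 2/(3*(-1 + 3))) + 20)² = ((-3 + (⅔)/2) + 20)² = ((-3 + (⅔)*(½)) + 20)² = ((-3 + ⅓) + 20)² = (-8/3 + 20)² = (52/3)² = 2704/9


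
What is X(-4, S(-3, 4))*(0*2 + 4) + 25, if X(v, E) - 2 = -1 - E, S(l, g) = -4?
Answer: 45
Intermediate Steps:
X(v, E) = 1 - E (X(v, E) = 2 + (-1 - E) = 1 - E)
X(-4, S(-3, 4))*(0*2 + 4) + 25 = (1 - 1*(-4))*(0*2 + 4) + 25 = (1 + 4)*(0 + 4) + 25 = 5*4 + 25 = 20 + 25 = 45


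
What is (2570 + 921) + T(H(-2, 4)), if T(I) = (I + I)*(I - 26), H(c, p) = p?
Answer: 3315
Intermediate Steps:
T(I) = 2*I*(-26 + I) (T(I) = (2*I)*(-26 + I) = 2*I*(-26 + I))
(2570 + 921) + T(H(-2, 4)) = (2570 + 921) + 2*4*(-26 + 4) = 3491 + 2*4*(-22) = 3491 - 176 = 3315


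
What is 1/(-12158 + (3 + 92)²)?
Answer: -1/3133 ≈ -0.00031918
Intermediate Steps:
1/(-12158 + (3 + 92)²) = 1/(-12158 + 95²) = 1/(-12158 + 9025) = 1/(-3133) = -1/3133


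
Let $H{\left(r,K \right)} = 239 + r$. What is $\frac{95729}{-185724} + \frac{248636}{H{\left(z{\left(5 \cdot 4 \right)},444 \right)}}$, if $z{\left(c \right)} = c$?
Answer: $\frac{6593268379}{6871788} \approx 959.47$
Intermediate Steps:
$\frac{95729}{-185724} + \frac{248636}{H{\left(z{\left(5 \cdot 4 \right)},444 \right)}} = \frac{95729}{-185724} + \frac{248636}{239 + 5 \cdot 4} = 95729 \left(- \frac{1}{185724}\right) + \frac{248636}{239 + 20} = - \frac{95729}{185724} + \frac{248636}{259} = \frac{6593268379}{6871788}$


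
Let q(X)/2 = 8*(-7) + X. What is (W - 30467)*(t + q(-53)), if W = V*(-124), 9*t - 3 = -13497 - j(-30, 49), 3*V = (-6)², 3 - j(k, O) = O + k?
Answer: 493385200/9 ≈ 5.4821e+7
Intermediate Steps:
j(k, O) = 3 - O - k (j(k, O) = 3 - (O + k) = 3 + (-O - k) = 3 - O - k)
V = 12 (V = (⅓)*(-6)² = (⅓)*36 = 12)
q(X) = -112 + 2*X (q(X) = 2*(8*(-7) + X) = 2*(-56 + X) = -112 + 2*X)
t = -13478/9 (t = ⅓ + (-13497 - (3 - 1*49 - 1*(-30)))/9 = ⅓ + (-13497 - (3 - 49 + 30))/9 = ⅓ + (-13497 - 1*(-16))/9 = ⅓ + (-13497 + 16)/9 = ⅓ + (⅑)*(-13481) = ⅓ - 13481/9 = -13478/9 ≈ -1497.6)
W = -1488 (W = 12*(-124) = -1488)
(W - 30467)*(t + q(-53)) = (-1488 - 30467)*(-13478/9 + (-112 + 2*(-53))) = -31955*(-13478/9 + (-112 - 106)) = -31955*(-13478/9 - 218) = -31955*(-15440/9) = 493385200/9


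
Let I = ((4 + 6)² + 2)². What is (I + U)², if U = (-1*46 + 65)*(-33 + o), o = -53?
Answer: 76912900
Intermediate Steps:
U = -1634 (U = (-1*46 + 65)*(-33 - 53) = (-46 + 65)*(-86) = 19*(-86) = -1634)
I = 10404 (I = (10² + 2)² = (100 + 2)² = 102² = 10404)
(I + U)² = (10404 - 1634)² = 8770² = 76912900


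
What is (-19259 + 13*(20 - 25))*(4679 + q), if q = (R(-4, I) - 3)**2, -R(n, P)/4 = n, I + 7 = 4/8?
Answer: -93682752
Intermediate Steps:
I = -13/2 (I = -7 + 4/8 = -7 + 4*(1/8) = -7 + 1/2 = -13/2 ≈ -6.5000)
R(n, P) = -4*n
q = 169 (q = (-4*(-4) - 3)**2 = (16 - 3)**2 = 13**2 = 169)
(-19259 + 13*(20 - 25))*(4679 + q) = (-19259 + 13*(20 - 25))*(4679 + 169) = (-19259 + 13*(-5))*4848 = (-19259 - 65)*4848 = -19324*4848 = -93682752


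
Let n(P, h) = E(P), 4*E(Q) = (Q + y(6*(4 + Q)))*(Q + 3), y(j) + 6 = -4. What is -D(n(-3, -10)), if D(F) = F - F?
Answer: 0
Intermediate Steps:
y(j) = -10 (y(j) = -6 - 4 = -10)
E(Q) = (-10 + Q)*(3 + Q)/4 (E(Q) = ((Q - 10)*(Q + 3))/4 = ((-10 + Q)*(3 + Q))/4 = (-10 + Q)*(3 + Q)/4)
n(P, h) = -15/2 - 7*P/4 + P**2/4
D(F) = 0
-D(n(-3, -10)) = -1*0 = 0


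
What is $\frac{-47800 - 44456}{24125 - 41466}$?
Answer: $\frac{92256}{17341} \approx 5.3201$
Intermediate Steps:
$\frac{-47800 - 44456}{24125 - 41466} = \frac{-47800 - 44456}{-17341} = \left(-92256\right) \left(- \frac{1}{17341}\right) = \frac{92256}{17341}$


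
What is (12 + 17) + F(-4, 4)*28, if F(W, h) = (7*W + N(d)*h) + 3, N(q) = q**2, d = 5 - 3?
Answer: -223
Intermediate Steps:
d = 2
F(W, h) = 3 + 4*h + 7*W (F(W, h) = (7*W + 2**2*h) + 3 = (7*W + 4*h) + 3 = (4*h + 7*W) + 3 = 3 + 4*h + 7*W)
(12 + 17) + F(-4, 4)*28 = (12 + 17) + (3 + 4*4 + 7*(-4))*28 = 29 + (3 + 16 - 28)*28 = 29 - 9*28 = 29 - 252 = -223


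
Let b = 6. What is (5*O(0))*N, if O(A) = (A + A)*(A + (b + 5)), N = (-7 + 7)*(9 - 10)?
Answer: 0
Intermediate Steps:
N = 0 (N = 0*(-1) = 0)
O(A) = 2*A*(11 + A) (O(A) = (A + A)*(A + (6 + 5)) = (2*A)*(A + 11) = (2*A)*(11 + A) = 2*A*(11 + A))
(5*O(0))*N = (5*(2*0*(11 + 0)))*0 = (5*(2*0*11))*0 = (5*0)*0 = 0*0 = 0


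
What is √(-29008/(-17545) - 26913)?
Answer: I*√68463138665/1595 ≈ 164.05*I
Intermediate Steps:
√(-29008/(-17545) - 26913) = √(-29008*(-1/17545) - 26913) = √(29008/17545 - 26913) = √(-472159577/17545) = I*√68463138665/1595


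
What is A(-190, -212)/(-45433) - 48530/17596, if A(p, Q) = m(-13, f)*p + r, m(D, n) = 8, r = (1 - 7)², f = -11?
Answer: -1089375513/399719534 ≈ -2.7253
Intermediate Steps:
r = 36 (r = (-6)² = 36)
A(p, Q) = 36 + 8*p (A(p, Q) = 8*p + 36 = 36 + 8*p)
A(-190, -212)/(-45433) - 48530/17596 = (36 + 8*(-190))/(-45433) - 48530/17596 = (36 - 1520)*(-1/45433) - 48530*1/17596 = -1484*(-1/45433) - 24265/8798 = 1484/45433 - 24265/8798 = -1089375513/399719534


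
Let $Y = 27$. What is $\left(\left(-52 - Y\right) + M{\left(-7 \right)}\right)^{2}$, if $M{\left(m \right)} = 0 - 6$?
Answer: $7225$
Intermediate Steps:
$M{\left(m \right)} = -6$
$\left(\left(-52 - Y\right) + M{\left(-7 \right)}\right)^{2} = \left(\left(-52 - 27\right) - 6\right)^{2} = \left(-79 - 6\right)^{2} = \left(-85\right)^{2} = 7225$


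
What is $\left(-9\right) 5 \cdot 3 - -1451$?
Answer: $1316$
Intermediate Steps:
$\left(-9\right) 5 \cdot 3 - -1451 = \left(-45\right) 3 + 1451 = -135 + 1451 = 1316$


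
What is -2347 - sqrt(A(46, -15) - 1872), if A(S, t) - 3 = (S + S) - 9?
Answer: -2347 - I*sqrt(1786) ≈ -2347.0 - 42.261*I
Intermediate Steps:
A(S, t) = -6 + 2*S (A(S, t) = 3 + ((S + S) - 9) = 3 + (2*S - 9) = 3 + (-9 + 2*S) = -6 + 2*S)
-2347 - sqrt(A(46, -15) - 1872) = -2347 - sqrt((-6 + 2*46) - 1872) = -2347 - sqrt((-6 + 92) - 1872) = -2347 - sqrt(86 - 1872) = -2347 - sqrt(-1786) = -2347 - I*sqrt(1786)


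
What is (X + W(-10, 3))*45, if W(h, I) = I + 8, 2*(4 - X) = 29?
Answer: 45/2 ≈ 22.500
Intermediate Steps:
X = -21/2 (X = 4 - ½*29 = 4 - 29/2 = -21/2 ≈ -10.500)
W(h, I) = 8 + I
(X + W(-10, 3))*45 = (-21/2 + (8 + 3))*45 = (-21/2 + 11)*45 = (½)*45 = 45/2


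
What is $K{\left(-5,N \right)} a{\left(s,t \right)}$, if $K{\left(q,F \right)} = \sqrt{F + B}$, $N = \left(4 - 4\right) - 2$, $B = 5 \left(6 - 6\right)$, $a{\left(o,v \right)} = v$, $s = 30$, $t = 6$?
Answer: $6 i \sqrt{2} \approx 8.4853 i$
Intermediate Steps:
$B = 0$ ($B = 5 \left(6 - 6\right) = 5 \cdot 0 = 0$)
$N = -2$ ($N = 0 - 2 = -2$)
$K{\left(q,F \right)} = \sqrt{F}$ ($K{\left(q,F \right)} = \sqrt{F + 0} = \sqrt{F}$)
$K{\left(-5,N \right)} a{\left(s,t \right)} = \sqrt{-2} \cdot 6 = i \sqrt{2} \cdot 6 = 6 i \sqrt{2}$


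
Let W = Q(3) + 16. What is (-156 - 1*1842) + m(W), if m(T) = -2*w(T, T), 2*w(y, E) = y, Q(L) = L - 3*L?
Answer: -2008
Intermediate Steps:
Q(L) = -2*L
w(y, E) = y/2
W = 10 (W = -2*3 + 16 = -6 + 16 = 10)
m(T) = -T
(-156 - 1*1842) + m(W) = (-156 - 1*1842) - 1*10 = (-156 - 1842) - 10 = -1998 - 10 = -2008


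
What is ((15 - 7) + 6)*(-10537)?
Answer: -147518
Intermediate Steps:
((15 - 7) + 6)*(-10537) = (8 + 6)*(-10537) = 14*(-10537) = -147518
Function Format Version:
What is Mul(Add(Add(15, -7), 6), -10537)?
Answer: -147518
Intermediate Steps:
Mul(Add(Add(15, -7), 6), -10537) = Mul(Add(8, 6), -10537) = Mul(14, -10537) = -147518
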